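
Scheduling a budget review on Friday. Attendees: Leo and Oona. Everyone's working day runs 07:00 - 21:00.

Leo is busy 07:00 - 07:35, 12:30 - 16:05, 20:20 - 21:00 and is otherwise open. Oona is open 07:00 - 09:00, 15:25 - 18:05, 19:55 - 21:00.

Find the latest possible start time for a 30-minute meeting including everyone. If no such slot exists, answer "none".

17:35

Leo free: 07:35-12:30, 16:05-20:20 (invert busy blocks within the working day).
Oona free: 07:00-09:00, 15:25-18:05, 19:55-21:00.
Leo ∩ Oona: 07:35-09:00, 16:05-18:05, 19:55-20:20.
Those are the intersection windows.
The last common window of at least 30 minutes is 16:05-18:05; a 30-minute meeting can start as late as 17:35 and still end by 18:05.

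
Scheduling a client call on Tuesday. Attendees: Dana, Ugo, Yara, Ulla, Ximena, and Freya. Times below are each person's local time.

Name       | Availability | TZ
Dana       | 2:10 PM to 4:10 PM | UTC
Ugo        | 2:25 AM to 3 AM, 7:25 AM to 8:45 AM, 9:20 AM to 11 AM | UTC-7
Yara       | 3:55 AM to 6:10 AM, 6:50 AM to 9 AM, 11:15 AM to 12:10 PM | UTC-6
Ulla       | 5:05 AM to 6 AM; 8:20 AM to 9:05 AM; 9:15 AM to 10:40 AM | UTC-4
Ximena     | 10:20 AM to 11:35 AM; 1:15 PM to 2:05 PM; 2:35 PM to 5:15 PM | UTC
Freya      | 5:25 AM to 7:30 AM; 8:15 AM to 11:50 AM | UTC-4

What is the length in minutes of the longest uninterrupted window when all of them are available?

Dana in UTC: 14:10-16:10.
Ugo in UTC: 09:25-10:00, 14:25-15:45, 16:20-18:00 (add 7h to convert from UTC-7).
Yara in UTC: 09:55-12:10, 12:50-15:00, 17:15-18:10 (add 6h to convert from UTC-6).
Ulla in UTC: 09:05-10:00, 12:20-13:05, 13:15-14:40 (add 4h to convert from UTC-4).
Ximena in UTC: 10:20-11:35, 13:15-14:05, 14:35-17:15.
Freya in UTC: 09:25-11:30, 12:15-15:50 (add 4h to convert from UTC-4).
Dana ∩ Ugo: 14:25-15:45.
Dana ∩ Ugo ∩ Yara: 14:25-15:00.
Dana ∩ Ugo ∩ Yara ∩ Ulla: 14:25-14:40.
Dana ∩ Ugo ∩ Yara ∩ Ulla ∩ Ximena: 14:35-14:40.
Dana ∩ Ugo ∩ Yara ∩ Ulla ∩ Ximena ∩ Freya: 14:35-14:40.
So the common availability across everyone is 14:35-14:40.
The longest is 14:35-14:40 at 5 minutes.

5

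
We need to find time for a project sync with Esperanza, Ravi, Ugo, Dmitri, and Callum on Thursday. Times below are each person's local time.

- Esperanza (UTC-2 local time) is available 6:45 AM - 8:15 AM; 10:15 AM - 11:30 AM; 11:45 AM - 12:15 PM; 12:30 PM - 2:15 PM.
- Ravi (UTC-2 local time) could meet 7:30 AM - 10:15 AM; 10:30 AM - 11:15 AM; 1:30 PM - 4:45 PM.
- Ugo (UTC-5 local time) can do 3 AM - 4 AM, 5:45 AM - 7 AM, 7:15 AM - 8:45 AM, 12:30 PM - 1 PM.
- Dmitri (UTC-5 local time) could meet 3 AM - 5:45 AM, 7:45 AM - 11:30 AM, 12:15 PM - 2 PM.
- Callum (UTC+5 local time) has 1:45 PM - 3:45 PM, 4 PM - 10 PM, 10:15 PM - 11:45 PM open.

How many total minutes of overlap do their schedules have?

Esperanza in UTC: 08:45-10:15, 12:15-13:30, 13:45-14:15, 14:30-16:15 (add 2h to convert from UTC-2).
Ravi in UTC: 09:30-12:15, 12:30-13:15, 15:30-18:45 (add 2h to convert from UTC-2).
Ugo in UTC: 08:00-09:00, 10:45-12:00, 12:15-13:45, 17:30-18:00 (add 5h to convert from UTC-5).
Dmitri in UTC: 08:00-10:45, 12:45-16:30, 17:15-19:00 (add 5h to convert from UTC-5).
Callum in UTC: 08:45-10:45, 11:00-17:00, 17:15-18:45 (subtract 5h to convert from UTC+5).
Esperanza ∩ Ravi: 09:30-10:15, 12:30-13:15, 15:30-16:15.
Esperanza ∩ Ravi ∩ Ugo: 12:30-13:15.
Esperanza ∩ Ravi ∩ Ugo ∩ Dmitri: 12:45-13:15.
Esperanza ∩ Ravi ∩ Ugo ∩ Dmitri ∩ Callum: 12:45-13:15.
That's a single block of 30 minutes.

30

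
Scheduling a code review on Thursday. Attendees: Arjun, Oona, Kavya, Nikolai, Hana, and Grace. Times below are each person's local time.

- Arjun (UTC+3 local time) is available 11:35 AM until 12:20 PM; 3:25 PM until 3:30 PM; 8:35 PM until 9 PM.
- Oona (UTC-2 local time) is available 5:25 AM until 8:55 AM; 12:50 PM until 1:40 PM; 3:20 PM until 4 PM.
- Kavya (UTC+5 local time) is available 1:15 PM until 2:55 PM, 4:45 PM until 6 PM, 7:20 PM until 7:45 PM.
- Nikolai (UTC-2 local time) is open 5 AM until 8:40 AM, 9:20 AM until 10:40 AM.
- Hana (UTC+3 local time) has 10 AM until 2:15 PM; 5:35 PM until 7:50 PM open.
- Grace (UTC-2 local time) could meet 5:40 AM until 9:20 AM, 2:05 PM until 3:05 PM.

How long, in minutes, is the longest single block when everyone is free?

45

Arjun in UTC: 08:35-09:20, 12:25-12:30, 17:35-18:00 (subtract 3h to convert from UTC+3).
Oona in UTC: 07:25-10:55, 14:50-15:40, 17:20-18:00 (add 2h to convert from UTC-2).
Kavya in UTC: 08:15-09:55, 11:45-13:00, 14:20-14:45 (subtract 5h to convert from UTC+5).
Nikolai in UTC: 07:00-10:40, 11:20-12:40 (add 2h to convert from UTC-2).
Hana in UTC: 07:00-11:15, 14:35-16:50 (subtract 3h to convert from UTC+3).
Grace in UTC: 07:40-11:20, 16:05-17:05 (add 2h to convert from UTC-2).
Arjun ∩ Oona: 08:35-09:20, 17:35-18:00.
Arjun ∩ Oona ∩ Kavya: 08:35-09:20.
Arjun ∩ Oona ∩ Kavya ∩ Nikolai: 08:35-09:20.
Arjun ∩ Oona ∩ Kavya ∩ Nikolai ∩ Hana: 08:35-09:20.
Arjun ∩ Oona ∩ Kavya ∩ Nikolai ∩ Hana ∩ Grace: 08:35-09:20.
The longest is 08:35-09:20 at 45 minutes.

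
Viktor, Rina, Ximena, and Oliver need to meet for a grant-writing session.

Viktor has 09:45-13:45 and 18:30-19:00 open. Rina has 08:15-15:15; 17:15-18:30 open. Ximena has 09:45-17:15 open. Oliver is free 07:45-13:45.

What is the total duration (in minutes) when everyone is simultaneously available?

240

Viktor ∩ Rina: 09:45-13:45.
Viktor ∩ Rina ∩ Ximena: 09:45-13:45.
Viktor ∩ Rina ∩ Ximena ∩ Oliver: 09:45-13:45.
That's a single block of 240 minutes.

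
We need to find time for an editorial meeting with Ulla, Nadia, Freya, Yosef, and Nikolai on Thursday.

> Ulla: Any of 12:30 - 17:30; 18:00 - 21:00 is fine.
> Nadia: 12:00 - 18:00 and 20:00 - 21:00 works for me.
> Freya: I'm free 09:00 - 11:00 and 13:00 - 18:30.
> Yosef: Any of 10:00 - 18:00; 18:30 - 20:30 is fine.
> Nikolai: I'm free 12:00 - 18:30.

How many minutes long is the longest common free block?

Ulla ∩ Nadia: 12:30-17:30, 20:00-21:00.
Ulla ∩ Nadia ∩ Freya: 13:00-17:30.
Ulla ∩ Nadia ∩ Freya ∩ Yosef: 13:00-17:30.
Ulla ∩ Nadia ∩ Freya ∩ Yosef ∩ Nikolai: 13:00-17:30.
The longest is 13:00-17:30 at 270 minutes.

270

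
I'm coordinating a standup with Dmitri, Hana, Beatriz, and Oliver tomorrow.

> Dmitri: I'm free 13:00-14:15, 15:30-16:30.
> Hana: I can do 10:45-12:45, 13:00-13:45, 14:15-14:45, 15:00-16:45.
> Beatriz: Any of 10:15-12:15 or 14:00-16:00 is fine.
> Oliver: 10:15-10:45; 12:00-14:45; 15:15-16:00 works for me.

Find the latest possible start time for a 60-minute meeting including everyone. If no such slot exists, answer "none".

Dmitri ∩ Hana: 13:00-13:45, 15:30-16:30.
Dmitri ∩ Hana ∩ Beatriz: 15:30-16:00.
Dmitri ∩ Hana ∩ Beatriz ∩ Oliver: 15:30-16:00.
No common window is at least 60 minutes long.

none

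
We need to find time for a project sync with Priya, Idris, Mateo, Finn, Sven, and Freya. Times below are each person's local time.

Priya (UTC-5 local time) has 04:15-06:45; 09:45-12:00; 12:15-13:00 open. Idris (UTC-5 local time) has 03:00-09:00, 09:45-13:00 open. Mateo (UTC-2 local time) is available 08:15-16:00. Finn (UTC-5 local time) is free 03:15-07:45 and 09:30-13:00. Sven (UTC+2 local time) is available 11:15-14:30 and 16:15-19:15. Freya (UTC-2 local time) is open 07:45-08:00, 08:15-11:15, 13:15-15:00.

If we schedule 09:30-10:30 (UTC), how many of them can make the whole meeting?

4

Priya in UTC: 09:15-11:45, 14:45-17:00, 17:15-18:00 (add 5h to convert from UTC-5).
Idris in UTC: 08:00-14:00, 14:45-18:00 (add 5h to convert from UTC-5).
Mateo in UTC: 10:15-18:00 (add 2h to convert from UTC-2).
Finn in UTC: 08:15-12:45, 14:30-18:00 (add 5h to convert from UTC-5).
Sven in UTC: 09:15-12:30, 14:15-17:15 (subtract 2h to convert from UTC+2).
Freya in UTC: 09:45-10:00, 10:15-13:15, 15:15-17:00 (add 2h to convert from UTC-2).
Priya, Idris, Finn, and Sven can make the full 09:30-10:30 slot — that's 4.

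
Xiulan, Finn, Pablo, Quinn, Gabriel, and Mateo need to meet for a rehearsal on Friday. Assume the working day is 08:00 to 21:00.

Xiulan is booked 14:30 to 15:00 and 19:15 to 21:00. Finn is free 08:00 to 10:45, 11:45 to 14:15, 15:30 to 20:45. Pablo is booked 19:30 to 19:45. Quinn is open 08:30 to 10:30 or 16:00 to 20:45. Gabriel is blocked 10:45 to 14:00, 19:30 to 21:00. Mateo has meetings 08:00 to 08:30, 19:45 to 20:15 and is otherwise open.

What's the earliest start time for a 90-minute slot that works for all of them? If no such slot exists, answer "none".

Xiulan free: 08:00-14:30, 15:00-19:15 (invert busy blocks within the working day).
Finn free: 08:00-10:45, 11:45-14:15, 15:30-20:45.
Pablo free: 08:00-19:30, 19:45-21:00 (invert busy blocks within the working day).
Quinn free: 08:30-10:30, 16:00-20:45.
Gabriel free: 08:00-10:45, 14:00-19:30 (invert busy blocks within the working day).
Mateo free: 08:30-19:45, 20:15-21:00 (invert busy blocks within the working day).
Xiulan ∩ Finn: 08:00-10:45, 11:45-14:15, 15:30-19:15.
Xiulan ∩ Finn ∩ Pablo: 08:00-10:45, 11:45-14:15, 15:30-19:15.
Xiulan ∩ Finn ∩ Pablo ∩ Quinn: 08:30-10:30, 16:00-19:15.
Xiulan ∩ Finn ∩ Pablo ∩ Quinn ∩ Gabriel: 08:30-10:30, 16:00-19:15.
Xiulan ∩ Finn ∩ Pablo ∩ Quinn ∩ Gabriel ∩ Mateo: 08:30-10:30, 16:00-19:15.
The first common window of at least 90 minutes is 08:30-10:30, so the earliest start is 08:30.

08:30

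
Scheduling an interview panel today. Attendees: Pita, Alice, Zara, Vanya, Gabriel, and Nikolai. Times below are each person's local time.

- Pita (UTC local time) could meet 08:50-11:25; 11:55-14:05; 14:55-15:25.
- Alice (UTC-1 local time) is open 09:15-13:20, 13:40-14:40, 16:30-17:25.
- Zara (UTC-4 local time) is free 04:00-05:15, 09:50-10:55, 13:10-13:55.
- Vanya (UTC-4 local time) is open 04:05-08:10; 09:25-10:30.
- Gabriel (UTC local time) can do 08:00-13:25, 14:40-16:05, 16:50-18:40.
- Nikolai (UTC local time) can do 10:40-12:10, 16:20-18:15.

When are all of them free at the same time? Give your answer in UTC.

Pita in UTC: 08:50-11:25, 11:55-14:05, 14:55-15:25.
Alice in UTC: 10:15-14:20, 14:40-15:40, 17:30-18:25 (add 1h to convert from UTC-1).
Zara in UTC: 08:00-09:15, 13:50-14:55, 17:10-17:55 (add 4h to convert from UTC-4).
Vanya in UTC: 08:05-12:10, 13:25-14:30 (add 4h to convert from UTC-4).
Gabriel in UTC: 08:00-13:25, 14:40-16:05, 16:50-18:40.
Nikolai in UTC: 10:40-12:10, 16:20-18:15.
Pita ∩ Alice: 10:15-11:25, 11:55-14:05, 14:55-15:25.
Pita ∩ Alice ∩ Zara: 13:50-14:05.
Pita ∩ Alice ∩ Zara ∩ Vanya: 13:50-14:05.
Pita ∩ Alice ∩ Zara ∩ Vanya ∩ Gabriel: ∅.
Pita ∩ Alice ∩ Zara ∩ Vanya ∩ Gabriel ∩ Nikolai: ∅.
There is no time when everyone is free.

none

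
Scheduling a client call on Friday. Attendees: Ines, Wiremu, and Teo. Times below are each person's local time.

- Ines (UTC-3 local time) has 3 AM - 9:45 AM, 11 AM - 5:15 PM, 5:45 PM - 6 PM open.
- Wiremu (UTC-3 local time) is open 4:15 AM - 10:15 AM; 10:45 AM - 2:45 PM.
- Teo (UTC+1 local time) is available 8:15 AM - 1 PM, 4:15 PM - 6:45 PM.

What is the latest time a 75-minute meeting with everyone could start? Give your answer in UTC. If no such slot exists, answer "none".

Ines in UTC: 06:00-12:45, 14:00-20:15, 20:45-21:00 (add 3h to convert from UTC-3).
Wiremu in UTC: 07:15-13:15, 13:45-17:45 (add 3h to convert from UTC-3).
Teo in UTC: 07:15-12:00, 15:15-17:45 (subtract 1h to convert from UTC+1).
Ines ∩ Wiremu: 07:15-12:45, 14:00-17:45.
Ines ∩ Wiremu ∩ Teo: 07:15-12:00, 15:15-17:45.
The last common window of at least 75 minutes is 15:15-17:45; a 75-minute meeting can start as late as 16:30 and still end by 17:45.

16:30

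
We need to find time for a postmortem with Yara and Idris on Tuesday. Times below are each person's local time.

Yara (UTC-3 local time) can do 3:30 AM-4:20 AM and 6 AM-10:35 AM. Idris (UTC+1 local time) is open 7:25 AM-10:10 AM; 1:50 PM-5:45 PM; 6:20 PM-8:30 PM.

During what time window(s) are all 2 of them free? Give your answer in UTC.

06:30-07:20, 09:00-09:10, 12:50-13:35

Yara in UTC: 06:30-07:20, 09:00-13:35 (add 3h to convert from UTC-3).
Idris in UTC: 06:25-09:10, 12:50-16:45, 17:20-19:30 (subtract 1h to convert from UTC+1).
Yara ∩ Idris: 06:30-07:20, 09:00-09:10, 12:50-13:35.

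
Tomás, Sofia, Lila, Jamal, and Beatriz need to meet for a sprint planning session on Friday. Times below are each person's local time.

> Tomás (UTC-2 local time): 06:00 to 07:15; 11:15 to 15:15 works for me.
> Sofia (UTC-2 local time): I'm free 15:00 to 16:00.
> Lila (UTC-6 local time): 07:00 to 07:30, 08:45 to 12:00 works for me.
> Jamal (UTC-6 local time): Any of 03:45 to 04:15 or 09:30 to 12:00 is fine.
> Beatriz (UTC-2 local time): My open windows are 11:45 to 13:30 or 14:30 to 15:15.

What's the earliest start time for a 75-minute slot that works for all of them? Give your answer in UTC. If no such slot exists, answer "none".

none

Tomás in UTC: 08:00-09:15, 13:15-17:15 (add 2h to convert from UTC-2).
Sofia in UTC: 17:00-18:00 (add 2h to convert from UTC-2).
Lila in UTC: 13:00-13:30, 14:45-18:00 (add 6h to convert from UTC-6).
Jamal in UTC: 09:45-10:15, 15:30-18:00 (add 6h to convert from UTC-6).
Beatriz in UTC: 13:45-15:30, 16:30-17:15 (add 2h to convert from UTC-2).
Tomás ∩ Sofia: 17:00-17:15.
Tomás ∩ Sofia ∩ Lila: 17:00-17:15.
Tomás ∩ Sofia ∩ Lila ∩ Jamal: 17:00-17:15.
Tomás ∩ Sofia ∩ Lila ∩ Jamal ∩ Beatriz: 17:00-17:15.
No common window is at least 75 minutes long.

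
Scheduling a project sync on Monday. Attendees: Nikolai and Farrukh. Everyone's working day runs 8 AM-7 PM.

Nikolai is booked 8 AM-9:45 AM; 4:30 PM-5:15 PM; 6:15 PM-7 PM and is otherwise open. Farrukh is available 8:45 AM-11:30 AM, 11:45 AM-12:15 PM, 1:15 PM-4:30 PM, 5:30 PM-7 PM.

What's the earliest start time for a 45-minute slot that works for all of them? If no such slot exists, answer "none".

09:45

Nikolai free: 09:45-16:30, 17:15-18:15 (invert busy blocks within the working day).
Farrukh free: 08:45-11:30, 11:45-12:15, 13:15-16:30, 17:30-19:00.
Nikolai ∩ Farrukh: 09:45-11:30, 11:45-12:15, 13:15-16:30, 17:30-18:15.
The first common window of at least 45 minutes is 09:45-11:30, so the earliest start is 09:45.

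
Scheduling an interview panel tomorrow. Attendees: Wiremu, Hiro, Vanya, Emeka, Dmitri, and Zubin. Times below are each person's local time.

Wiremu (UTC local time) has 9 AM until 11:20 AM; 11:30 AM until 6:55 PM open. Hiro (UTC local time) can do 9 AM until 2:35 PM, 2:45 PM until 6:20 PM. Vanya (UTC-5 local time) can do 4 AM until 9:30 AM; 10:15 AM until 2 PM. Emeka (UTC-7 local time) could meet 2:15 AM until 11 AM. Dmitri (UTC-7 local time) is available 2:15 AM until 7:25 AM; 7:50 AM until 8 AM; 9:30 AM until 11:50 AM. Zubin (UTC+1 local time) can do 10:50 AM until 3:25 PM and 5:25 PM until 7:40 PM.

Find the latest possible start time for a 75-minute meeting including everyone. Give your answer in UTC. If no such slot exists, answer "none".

16:45

Wiremu in UTC: 09:00-11:20, 11:30-18:55.
Hiro in UTC: 09:00-14:35, 14:45-18:20.
Vanya in UTC: 09:00-14:30, 15:15-19:00 (add 5h to convert from UTC-5).
Emeka in UTC: 09:15-18:00 (add 7h to convert from UTC-7).
Dmitri in UTC: 09:15-14:25, 14:50-15:00, 16:30-18:50 (add 7h to convert from UTC-7).
Zubin in UTC: 09:50-14:25, 16:25-18:40 (subtract 1h to convert from UTC+1).
Wiremu ∩ Hiro: 09:00-11:20, 11:30-14:35, 14:45-18:20.
Wiremu ∩ Hiro ∩ Vanya: 09:00-11:20, 11:30-14:30, 15:15-18:20.
Wiremu ∩ Hiro ∩ Vanya ∩ Emeka: 09:15-11:20, 11:30-14:30, 15:15-18:00.
Wiremu ∩ Hiro ∩ Vanya ∩ Emeka ∩ Dmitri: 09:15-11:20, 11:30-14:25, 16:30-18:00.
Wiremu ∩ Hiro ∩ Vanya ∩ Emeka ∩ Dmitri ∩ Zubin: 09:50-11:20, 11:30-14:25, 16:30-18:00.
The last common window of at least 75 minutes is 16:30-18:00; a 75-minute meeting can start as late as 16:45 and still end by 18:00.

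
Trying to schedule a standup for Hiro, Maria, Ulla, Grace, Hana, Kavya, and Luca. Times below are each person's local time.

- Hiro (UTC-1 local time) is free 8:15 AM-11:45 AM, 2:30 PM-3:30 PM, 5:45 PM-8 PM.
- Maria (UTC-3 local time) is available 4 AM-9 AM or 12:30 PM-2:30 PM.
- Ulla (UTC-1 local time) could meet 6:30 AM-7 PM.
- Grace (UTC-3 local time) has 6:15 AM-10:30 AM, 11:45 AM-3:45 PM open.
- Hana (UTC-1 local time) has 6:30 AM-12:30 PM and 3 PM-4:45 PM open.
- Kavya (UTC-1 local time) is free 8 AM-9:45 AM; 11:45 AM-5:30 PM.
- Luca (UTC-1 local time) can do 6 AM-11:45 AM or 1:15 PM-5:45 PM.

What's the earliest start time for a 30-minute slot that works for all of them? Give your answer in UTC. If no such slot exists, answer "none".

09:15

Hiro in UTC: 09:15-12:45, 15:30-16:30, 18:45-21:00 (add 1h to convert from UTC-1).
Maria in UTC: 07:00-12:00, 15:30-17:30 (add 3h to convert from UTC-3).
Ulla in UTC: 07:30-20:00 (add 1h to convert from UTC-1).
Grace in UTC: 09:15-13:30, 14:45-18:45 (add 3h to convert from UTC-3).
Hana in UTC: 07:30-13:30, 16:00-17:45 (add 1h to convert from UTC-1).
Kavya in UTC: 09:00-10:45, 12:45-18:30 (add 1h to convert from UTC-1).
Luca in UTC: 07:00-12:45, 14:15-18:45 (add 1h to convert from UTC-1).
Hiro ∩ Maria: 09:15-12:00, 15:30-16:30.
Hiro ∩ Maria ∩ Ulla: 09:15-12:00, 15:30-16:30.
Hiro ∩ Maria ∩ Ulla ∩ Grace: 09:15-12:00, 15:30-16:30.
Hiro ∩ Maria ∩ Ulla ∩ Grace ∩ Hana: 09:15-12:00, 16:00-16:30.
Hiro ∩ Maria ∩ Ulla ∩ Grace ∩ Hana ∩ Kavya: 09:15-10:45, 16:00-16:30.
Hiro ∩ Maria ∩ Ulla ∩ Grace ∩ Hana ∩ Kavya ∩ Luca: 09:15-10:45, 16:00-16:30.
So the common availability across everyone is 09:15-10:45, 16:00-16:30.
The first common window of at least 30 minutes is 09:15-10:45, so the earliest start is 09:15.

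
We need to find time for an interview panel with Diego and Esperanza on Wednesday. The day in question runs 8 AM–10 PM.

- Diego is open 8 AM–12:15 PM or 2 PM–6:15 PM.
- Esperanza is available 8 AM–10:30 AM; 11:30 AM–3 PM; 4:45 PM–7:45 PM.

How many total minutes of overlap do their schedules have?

Diego ∩ Esperanza: 08:00-10:30, 11:30-12:15, 14:00-15:00, 16:45-18:15.
Summing the common windows: 150 + 45 + 60 + 90 = 345 minutes.

345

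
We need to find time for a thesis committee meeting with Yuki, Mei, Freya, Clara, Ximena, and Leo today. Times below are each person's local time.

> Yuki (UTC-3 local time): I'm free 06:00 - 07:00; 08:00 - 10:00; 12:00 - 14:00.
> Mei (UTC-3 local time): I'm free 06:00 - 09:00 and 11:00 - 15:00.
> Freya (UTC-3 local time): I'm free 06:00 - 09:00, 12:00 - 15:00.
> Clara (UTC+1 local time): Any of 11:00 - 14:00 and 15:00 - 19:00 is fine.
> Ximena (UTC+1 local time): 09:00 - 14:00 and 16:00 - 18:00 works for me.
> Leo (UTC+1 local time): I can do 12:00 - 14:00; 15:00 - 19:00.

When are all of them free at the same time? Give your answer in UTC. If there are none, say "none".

Yuki in UTC: 09:00-10:00, 11:00-13:00, 15:00-17:00 (add 3h to convert from UTC-3).
Mei in UTC: 09:00-12:00, 14:00-18:00 (add 3h to convert from UTC-3).
Freya in UTC: 09:00-12:00, 15:00-18:00 (add 3h to convert from UTC-3).
Clara in UTC: 10:00-13:00, 14:00-18:00 (subtract 1h to convert from UTC+1).
Ximena in UTC: 08:00-13:00, 15:00-17:00 (subtract 1h to convert from UTC+1).
Leo in UTC: 11:00-13:00, 14:00-18:00 (subtract 1h to convert from UTC+1).
Yuki ∩ Mei: 09:00-10:00, 11:00-12:00, 15:00-17:00.
Yuki ∩ Mei ∩ Freya: 09:00-10:00, 11:00-12:00, 15:00-17:00.
Yuki ∩ Mei ∩ Freya ∩ Clara: 11:00-12:00, 15:00-17:00.
Yuki ∩ Mei ∩ Freya ∩ Clara ∩ Ximena: 11:00-12:00, 15:00-17:00.
Yuki ∩ Mei ∩ Freya ∩ Clara ∩ Ximena ∩ Leo: 11:00-12:00, 15:00-17:00.
Those are the intersection windows.

11:00-12:00, 15:00-17:00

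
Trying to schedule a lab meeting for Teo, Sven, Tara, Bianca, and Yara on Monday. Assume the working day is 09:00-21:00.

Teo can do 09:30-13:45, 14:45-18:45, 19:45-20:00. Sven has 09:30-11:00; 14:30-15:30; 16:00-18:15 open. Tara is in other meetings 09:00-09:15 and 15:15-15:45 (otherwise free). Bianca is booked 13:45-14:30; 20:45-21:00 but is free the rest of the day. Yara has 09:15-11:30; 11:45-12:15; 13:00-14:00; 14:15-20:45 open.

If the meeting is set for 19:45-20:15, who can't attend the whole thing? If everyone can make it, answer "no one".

Sven, Teo

Teo free: 09:30-13:45, 14:45-18:45, 19:45-20:00.
Sven free: 09:30-11:00, 14:30-15:30, 16:00-18:15.
Tara free: 09:15-15:15, 15:45-21:00 (invert busy blocks within the working day).
Bianca free: 09:00-13:45, 14:30-20:45 (invert busy blocks within the working day).
Yara free: 09:15-11:30, 11:45-12:15, 13:00-14:00, 14:15-20:45.
Teo: not fully free for 19:45-20:15. Sven: not fully free for 19:45-20:15. Tara: free for 19:45-20:15. Bianca: free for 19:45-20:15. Yara: free for 19:45-20:15.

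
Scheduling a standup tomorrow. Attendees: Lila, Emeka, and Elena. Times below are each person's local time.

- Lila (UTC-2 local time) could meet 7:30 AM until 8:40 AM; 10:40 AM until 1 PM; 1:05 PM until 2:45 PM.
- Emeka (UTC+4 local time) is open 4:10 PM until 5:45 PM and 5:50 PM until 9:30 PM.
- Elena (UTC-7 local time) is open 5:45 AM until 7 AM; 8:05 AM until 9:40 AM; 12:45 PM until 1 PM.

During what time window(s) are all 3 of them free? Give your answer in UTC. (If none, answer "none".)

12:45-13:45, 13:50-14:00, 15:05-16:40

Lila in UTC: 09:30-10:40, 12:40-15:00, 15:05-16:45 (add 2h to convert from UTC-2).
Emeka in UTC: 12:10-13:45, 13:50-17:30 (subtract 4h to convert from UTC+4).
Elena in UTC: 12:45-14:00, 15:05-16:40, 19:45-20:00 (add 7h to convert from UTC-7).
Lila ∩ Emeka: 12:40-13:45, 13:50-15:00, 15:05-16:45.
Lila ∩ Emeka ∩ Elena: 12:45-13:45, 13:50-14:00, 15:05-16:40.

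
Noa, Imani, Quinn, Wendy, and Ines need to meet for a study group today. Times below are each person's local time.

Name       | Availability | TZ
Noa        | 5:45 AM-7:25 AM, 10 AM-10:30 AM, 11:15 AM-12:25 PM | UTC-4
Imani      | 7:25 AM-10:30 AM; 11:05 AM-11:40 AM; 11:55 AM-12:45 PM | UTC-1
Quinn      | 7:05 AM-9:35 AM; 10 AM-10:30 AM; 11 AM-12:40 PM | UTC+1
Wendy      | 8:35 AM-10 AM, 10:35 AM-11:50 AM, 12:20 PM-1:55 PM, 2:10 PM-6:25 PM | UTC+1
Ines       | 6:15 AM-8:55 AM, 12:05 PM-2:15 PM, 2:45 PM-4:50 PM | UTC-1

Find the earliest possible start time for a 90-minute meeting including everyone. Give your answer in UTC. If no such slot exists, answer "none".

none

Noa in UTC: 09:45-11:25, 14:00-14:30, 15:15-16:25 (add 4h to convert from UTC-4).
Imani in UTC: 08:25-11:30, 12:05-12:40, 12:55-13:45 (add 1h to convert from UTC-1).
Quinn in UTC: 06:05-08:35, 09:00-09:30, 10:00-11:40 (subtract 1h to convert from UTC+1).
Wendy in UTC: 07:35-09:00, 09:35-10:50, 11:20-12:55, 13:10-17:25 (subtract 1h to convert from UTC+1).
Ines in UTC: 07:15-09:55, 13:05-15:15, 15:45-17:50 (add 1h to convert from UTC-1).
Noa ∩ Imani: 09:45-11:25.
Noa ∩ Imani ∩ Quinn: 10:00-11:25.
Noa ∩ Imani ∩ Quinn ∩ Wendy: 10:00-10:50, 11:20-11:25.
Noa ∩ Imani ∩ Quinn ∩ Wendy ∩ Ines: ∅.
There is no time when everyone is free.
No common window is at least 90 minutes long.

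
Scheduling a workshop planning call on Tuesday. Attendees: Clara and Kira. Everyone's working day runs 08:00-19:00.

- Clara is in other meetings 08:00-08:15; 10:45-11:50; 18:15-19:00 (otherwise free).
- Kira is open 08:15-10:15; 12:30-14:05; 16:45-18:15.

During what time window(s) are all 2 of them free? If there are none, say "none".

Clara free: 08:15-10:45, 11:50-18:15 (invert busy blocks within the working day).
Kira free: 08:15-10:15, 12:30-14:05, 16:45-18:15.
Clara ∩ Kira: 08:15-10:15, 12:30-14:05, 16:45-18:15.

08:15-10:15, 12:30-14:05, 16:45-18:15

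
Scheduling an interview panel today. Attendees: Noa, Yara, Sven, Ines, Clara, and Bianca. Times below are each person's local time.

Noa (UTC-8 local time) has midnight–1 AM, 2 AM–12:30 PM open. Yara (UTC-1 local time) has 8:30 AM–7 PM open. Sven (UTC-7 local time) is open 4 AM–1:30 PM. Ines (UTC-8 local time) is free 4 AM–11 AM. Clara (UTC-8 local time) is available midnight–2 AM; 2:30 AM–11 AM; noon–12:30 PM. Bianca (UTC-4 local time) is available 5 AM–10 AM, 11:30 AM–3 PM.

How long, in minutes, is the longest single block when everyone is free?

210

Noa in UTC: 08:00-09:00, 10:00-20:30 (add 8h to convert from UTC-8).
Yara in UTC: 09:30-20:00 (add 1h to convert from UTC-1).
Sven in UTC: 11:00-20:30 (add 7h to convert from UTC-7).
Ines in UTC: 12:00-19:00 (add 8h to convert from UTC-8).
Clara in UTC: 08:00-10:00, 10:30-19:00, 20:00-20:30 (add 8h to convert from UTC-8).
Bianca in UTC: 09:00-14:00, 15:30-19:00 (add 4h to convert from UTC-4).
Noa ∩ Yara: 10:00-20:00.
Noa ∩ Yara ∩ Sven: 11:00-20:00.
Noa ∩ Yara ∩ Sven ∩ Ines: 12:00-19:00.
Noa ∩ Yara ∩ Sven ∩ Ines ∩ Clara: 12:00-19:00.
Noa ∩ Yara ∩ Sven ∩ Ines ∩ Clara ∩ Bianca: 12:00-14:00, 15:30-19:00.
Those are the intersection windows.
The longest is 15:30-19:00 at 210 minutes.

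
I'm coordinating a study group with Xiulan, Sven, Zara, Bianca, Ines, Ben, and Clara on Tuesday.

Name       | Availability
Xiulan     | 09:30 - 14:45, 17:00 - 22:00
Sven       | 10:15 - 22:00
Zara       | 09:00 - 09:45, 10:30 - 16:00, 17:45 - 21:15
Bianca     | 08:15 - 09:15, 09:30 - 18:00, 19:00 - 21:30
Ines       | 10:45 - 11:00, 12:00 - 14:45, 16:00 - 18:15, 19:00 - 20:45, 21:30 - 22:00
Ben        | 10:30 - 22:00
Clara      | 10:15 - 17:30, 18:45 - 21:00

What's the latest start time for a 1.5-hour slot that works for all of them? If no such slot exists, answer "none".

Xiulan ∩ Sven: 10:15-14:45, 17:00-22:00.
Xiulan ∩ Sven ∩ Zara: 10:30-14:45, 17:45-21:15.
Xiulan ∩ Sven ∩ Zara ∩ Bianca: 10:30-14:45, 17:45-18:00, 19:00-21:15.
Xiulan ∩ Sven ∩ Zara ∩ Bianca ∩ Ines: 10:45-11:00, 12:00-14:45, 17:45-18:00, 19:00-20:45.
Xiulan ∩ Sven ∩ Zara ∩ Bianca ∩ Ines ∩ Ben: 10:45-11:00, 12:00-14:45, 17:45-18:00, 19:00-20:45.
Xiulan ∩ Sven ∩ Zara ∩ Bianca ∩ Ines ∩ Ben ∩ Clara: 10:45-11:00, 12:00-14:45, 19:00-20:45.
The last common window of at least 90 minutes is 19:00-20:45; a 90-minute meeting can start as late as 19:15 and still end by 20:45.

19:15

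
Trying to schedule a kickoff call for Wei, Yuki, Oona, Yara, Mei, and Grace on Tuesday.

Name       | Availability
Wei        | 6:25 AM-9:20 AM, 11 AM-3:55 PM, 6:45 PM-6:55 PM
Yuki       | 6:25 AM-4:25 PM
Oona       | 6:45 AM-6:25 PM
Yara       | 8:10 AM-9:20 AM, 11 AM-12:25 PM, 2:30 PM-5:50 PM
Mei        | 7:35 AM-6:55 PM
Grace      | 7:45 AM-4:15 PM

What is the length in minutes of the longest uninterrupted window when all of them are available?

Wei ∩ Yuki: 06:25-09:20, 11:00-15:55.
Wei ∩ Yuki ∩ Oona: 06:45-09:20, 11:00-15:55.
Wei ∩ Yuki ∩ Oona ∩ Yara: 08:10-09:20, 11:00-12:25, 14:30-15:55.
Wei ∩ Yuki ∩ Oona ∩ Yara ∩ Mei: 08:10-09:20, 11:00-12:25, 14:30-15:55.
Wei ∩ Yuki ∩ Oona ∩ Yara ∩ Mei ∩ Grace: 08:10-09:20, 11:00-12:25, 14:30-15:55.
So the common availability across everyone is 08:10-09:20, 11:00-12:25, 14:30-15:55.
The longest is 11:00-12:25 at 85 minutes.

85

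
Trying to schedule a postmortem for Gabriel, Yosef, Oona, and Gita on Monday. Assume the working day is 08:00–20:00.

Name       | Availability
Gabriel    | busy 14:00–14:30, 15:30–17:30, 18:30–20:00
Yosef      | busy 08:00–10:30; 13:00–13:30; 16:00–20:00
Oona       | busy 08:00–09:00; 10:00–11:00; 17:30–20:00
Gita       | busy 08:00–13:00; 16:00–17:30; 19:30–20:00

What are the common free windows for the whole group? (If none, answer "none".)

13:30-14:00, 14:30-15:30

Gabriel free: 08:00-14:00, 14:30-15:30, 17:30-18:30 (invert busy blocks within the working day).
Yosef free: 10:30-13:00, 13:30-16:00 (invert busy blocks within the working day).
Oona free: 09:00-10:00, 11:00-17:30 (invert busy blocks within the working day).
Gita free: 13:00-16:00, 17:30-19:30 (invert busy blocks within the working day).
Gabriel ∩ Yosef: 10:30-13:00, 13:30-14:00, 14:30-15:30.
Gabriel ∩ Yosef ∩ Oona: 11:00-13:00, 13:30-14:00, 14:30-15:30.
Gabriel ∩ Yosef ∩ Oona ∩ Gita: 13:30-14:00, 14:30-15:30.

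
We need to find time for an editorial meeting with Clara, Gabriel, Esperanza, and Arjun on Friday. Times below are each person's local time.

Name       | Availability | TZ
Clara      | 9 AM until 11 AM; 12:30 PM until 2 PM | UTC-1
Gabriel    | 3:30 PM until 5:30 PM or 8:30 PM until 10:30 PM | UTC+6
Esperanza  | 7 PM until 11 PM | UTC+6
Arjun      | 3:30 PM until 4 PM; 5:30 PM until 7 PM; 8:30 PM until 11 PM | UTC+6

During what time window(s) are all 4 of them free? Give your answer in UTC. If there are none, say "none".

14:30-15:00

Clara in UTC: 10:00-12:00, 13:30-15:00 (add 1h to convert from UTC-1).
Gabriel in UTC: 09:30-11:30, 14:30-16:30 (subtract 6h to convert from UTC+6).
Esperanza in UTC: 13:00-17:00 (subtract 6h to convert from UTC+6).
Arjun in UTC: 09:30-10:00, 11:30-13:00, 14:30-17:00 (subtract 6h to convert from UTC+6).
Clara ∩ Gabriel: 10:00-11:30, 14:30-15:00.
Clara ∩ Gabriel ∩ Esperanza: 14:30-15:00.
Clara ∩ Gabriel ∩ Esperanza ∩ Arjun: 14:30-15:00.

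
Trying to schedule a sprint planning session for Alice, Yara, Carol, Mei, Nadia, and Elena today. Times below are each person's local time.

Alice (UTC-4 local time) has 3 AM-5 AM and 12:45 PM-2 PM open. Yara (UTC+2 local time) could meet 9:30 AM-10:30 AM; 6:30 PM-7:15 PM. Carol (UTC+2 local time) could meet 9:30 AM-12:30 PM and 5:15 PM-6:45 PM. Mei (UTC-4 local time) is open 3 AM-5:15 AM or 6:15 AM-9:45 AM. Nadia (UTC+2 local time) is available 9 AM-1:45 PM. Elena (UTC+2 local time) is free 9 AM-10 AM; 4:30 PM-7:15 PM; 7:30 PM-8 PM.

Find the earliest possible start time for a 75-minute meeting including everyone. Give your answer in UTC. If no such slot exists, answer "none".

Alice in UTC: 07:00-09:00, 16:45-18:00 (add 4h to convert from UTC-4).
Yara in UTC: 07:30-08:30, 16:30-17:15 (subtract 2h to convert from UTC+2).
Carol in UTC: 07:30-10:30, 15:15-16:45 (subtract 2h to convert from UTC+2).
Mei in UTC: 07:00-09:15, 10:15-13:45 (add 4h to convert from UTC-4).
Nadia in UTC: 07:00-11:45 (subtract 2h to convert from UTC+2).
Elena in UTC: 07:00-08:00, 14:30-17:15, 17:30-18:00 (subtract 2h to convert from UTC+2).
Alice ∩ Yara: 07:30-08:30, 16:45-17:15.
Alice ∩ Yara ∩ Carol: 07:30-08:30.
Alice ∩ Yara ∩ Carol ∩ Mei: 07:30-08:30.
Alice ∩ Yara ∩ Carol ∩ Mei ∩ Nadia: 07:30-08:30.
Alice ∩ Yara ∩ Carol ∩ Mei ∩ Nadia ∩ Elena: 07:30-08:00.
No common window is at least 75 minutes long.

none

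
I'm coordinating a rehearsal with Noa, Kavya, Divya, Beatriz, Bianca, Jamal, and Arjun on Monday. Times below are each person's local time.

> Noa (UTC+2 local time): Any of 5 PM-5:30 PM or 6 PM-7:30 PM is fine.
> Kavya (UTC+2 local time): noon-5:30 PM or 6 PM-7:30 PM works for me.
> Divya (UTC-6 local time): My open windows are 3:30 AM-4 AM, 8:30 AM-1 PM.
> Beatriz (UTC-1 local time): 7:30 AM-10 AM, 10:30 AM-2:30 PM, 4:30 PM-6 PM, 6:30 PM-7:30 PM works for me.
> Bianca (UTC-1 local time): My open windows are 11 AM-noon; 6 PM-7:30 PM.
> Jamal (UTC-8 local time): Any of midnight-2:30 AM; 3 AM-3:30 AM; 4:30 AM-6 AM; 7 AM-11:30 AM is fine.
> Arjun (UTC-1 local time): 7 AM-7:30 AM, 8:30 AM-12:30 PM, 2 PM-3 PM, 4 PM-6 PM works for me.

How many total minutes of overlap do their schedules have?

Noa in UTC: 15:00-15:30, 16:00-17:30 (subtract 2h to convert from UTC+2).
Kavya in UTC: 10:00-15:30, 16:00-17:30 (subtract 2h to convert from UTC+2).
Divya in UTC: 09:30-10:00, 14:30-19:00 (add 6h to convert from UTC-6).
Beatriz in UTC: 08:30-11:00, 11:30-15:30, 17:30-19:00, 19:30-20:30 (add 1h to convert from UTC-1).
Bianca in UTC: 12:00-13:00, 19:00-20:30 (add 1h to convert from UTC-1).
Jamal in UTC: 08:00-10:30, 11:00-11:30, 12:30-14:00, 15:00-19:30 (add 8h to convert from UTC-8).
Arjun in UTC: 08:00-08:30, 09:30-13:30, 15:00-16:00, 17:00-19:00 (add 1h to convert from UTC-1).
Noa ∩ Kavya: 15:00-15:30, 16:00-17:30.
Noa ∩ Kavya ∩ Divya: 15:00-15:30, 16:00-17:30.
Noa ∩ Kavya ∩ Divya ∩ Beatriz: 15:00-15:30.
Noa ∩ Kavya ∩ Divya ∩ Beatriz ∩ Bianca: ∅.
Noa ∩ Kavya ∩ Divya ∩ Beatriz ∩ Bianca ∩ Jamal: ∅.
Noa ∩ Kavya ∩ Divya ∩ Beatriz ∩ Bianca ∩ Jamal ∩ Arjun: ∅.
There is no time when everyone is free.
There is no common window, so the total is 0 minutes.

0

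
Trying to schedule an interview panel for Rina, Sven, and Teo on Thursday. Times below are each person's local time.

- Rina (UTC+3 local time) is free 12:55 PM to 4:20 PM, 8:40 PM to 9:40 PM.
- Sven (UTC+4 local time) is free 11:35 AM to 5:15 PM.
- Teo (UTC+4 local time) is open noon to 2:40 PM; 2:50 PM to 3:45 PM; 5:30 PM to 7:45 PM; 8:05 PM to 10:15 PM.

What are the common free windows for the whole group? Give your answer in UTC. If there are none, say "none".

Rina in UTC: 09:55-13:20, 17:40-18:40 (subtract 3h to convert from UTC+3).
Sven in UTC: 07:35-13:15 (subtract 4h to convert from UTC+4).
Teo in UTC: 08:00-10:40, 10:50-11:45, 13:30-15:45, 16:05-18:15 (subtract 4h to convert from UTC+4).
Rina ∩ Sven: 09:55-13:15.
Rina ∩ Sven ∩ Teo: 09:55-10:40, 10:50-11:45.

09:55-10:40, 10:50-11:45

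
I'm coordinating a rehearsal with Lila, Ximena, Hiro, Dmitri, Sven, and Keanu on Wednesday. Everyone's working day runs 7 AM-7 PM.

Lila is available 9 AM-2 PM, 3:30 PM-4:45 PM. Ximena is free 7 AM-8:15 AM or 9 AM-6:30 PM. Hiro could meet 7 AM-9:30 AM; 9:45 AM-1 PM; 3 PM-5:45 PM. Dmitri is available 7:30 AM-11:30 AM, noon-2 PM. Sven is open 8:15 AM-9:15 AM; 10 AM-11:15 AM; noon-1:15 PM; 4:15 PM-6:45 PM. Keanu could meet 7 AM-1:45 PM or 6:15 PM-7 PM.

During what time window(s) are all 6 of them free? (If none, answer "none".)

Lila ∩ Ximena: 09:00-14:00, 15:30-16:45.
Lila ∩ Ximena ∩ Hiro: 09:00-09:30, 09:45-13:00, 15:30-16:45.
Lila ∩ Ximena ∩ Hiro ∩ Dmitri: 09:00-09:30, 09:45-11:30, 12:00-13:00.
Lila ∩ Ximena ∩ Hiro ∩ Dmitri ∩ Sven: 09:00-09:15, 10:00-11:15, 12:00-13:00.
Lila ∩ Ximena ∩ Hiro ∩ Dmitri ∩ Sven ∩ Keanu: 09:00-09:15, 10:00-11:15, 12:00-13:00.

09:00-09:15, 10:00-11:15, 12:00-13:00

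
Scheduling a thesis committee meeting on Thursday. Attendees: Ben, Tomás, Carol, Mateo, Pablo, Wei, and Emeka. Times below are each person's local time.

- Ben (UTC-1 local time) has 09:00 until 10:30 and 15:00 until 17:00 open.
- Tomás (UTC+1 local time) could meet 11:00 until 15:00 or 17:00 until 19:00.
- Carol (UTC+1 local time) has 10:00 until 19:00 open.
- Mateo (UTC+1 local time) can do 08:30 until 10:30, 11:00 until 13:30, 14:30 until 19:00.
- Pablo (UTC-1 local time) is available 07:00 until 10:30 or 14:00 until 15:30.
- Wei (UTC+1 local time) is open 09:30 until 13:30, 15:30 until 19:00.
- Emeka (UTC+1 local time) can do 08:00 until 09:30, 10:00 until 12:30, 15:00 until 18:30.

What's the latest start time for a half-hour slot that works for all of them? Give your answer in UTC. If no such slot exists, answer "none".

Ben in UTC: 10:00-11:30, 16:00-18:00 (add 1h to convert from UTC-1).
Tomás in UTC: 10:00-14:00, 16:00-18:00 (subtract 1h to convert from UTC+1).
Carol in UTC: 09:00-18:00 (subtract 1h to convert from UTC+1).
Mateo in UTC: 07:30-09:30, 10:00-12:30, 13:30-18:00 (subtract 1h to convert from UTC+1).
Pablo in UTC: 08:00-11:30, 15:00-16:30 (add 1h to convert from UTC-1).
Wei in UTC: 08:30-12:30, 14:30-18:00 (subtract 1h to convert from UTC+1).
Emeka in UTC: 07:00-08:30, 09:00-11:30, 14:00-17:30 (subtract 1h to convert from UTC+1).
Ben ∩ Tomás: 10:00-11:30, 16:00-18:00.
Ben ∩ Tomás ∩ Carol: 10:00-11:30, 16:00-18:00.
Ben ∩ Tomás ∩ Carol ∩ Mateo: 10:00-11:30, 16:00-18:00.
Ben ∩ Tomás ∩ Carol ∩ Mateo ∩ Pablo: 10:00-11:30, 16:00-16:30.
Ben ∩ Tomás ∩ Carol ∩ Mateo ∩ Pablo ∩ Wei: 10:00-11:30, 16:00-16:30.
Ben ∩ Tomás ∩ Carol ∩ Mateo ∩ Pablo ∩ Wei ∩ Emeka: 10:00-11:30, 16:00-16:30.
The last common window of at least 30 minutes is 16:00-16:30; a 30-minute meeting can start as late as 16:00 and still end by 16:30.

16:00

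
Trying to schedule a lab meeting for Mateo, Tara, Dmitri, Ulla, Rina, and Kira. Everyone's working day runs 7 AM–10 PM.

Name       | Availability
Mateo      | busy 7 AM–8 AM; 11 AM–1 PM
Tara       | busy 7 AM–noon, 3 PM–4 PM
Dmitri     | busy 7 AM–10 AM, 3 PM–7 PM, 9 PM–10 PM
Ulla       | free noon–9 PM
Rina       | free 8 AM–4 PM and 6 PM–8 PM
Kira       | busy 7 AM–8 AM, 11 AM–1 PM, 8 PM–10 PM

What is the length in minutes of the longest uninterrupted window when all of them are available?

120

Mateo free: 08:00-11:00, 13:00-22:00 (invert busy blocks within the working day).
Tara free: 12:00-15:00, 16:00-22:00 (invert busy blocks within the working day).
Dmitri free: 10:00-15:00, 19:00-21:00 (invert busy blocks within the working day).
Ulla free: 12:00-21:00.
Rina free: 08:00-16:00, 18:00-20:00.
Kira free: 08:00-11:00, 13:00-20:00 (invert busy blocks within the working day).
Mateo ∩ Tara: 13:00-15:00, 16:00-22:00.
Mateo ∩ Tara ∩ Dmitri: 13:00-15:00, 19:00-21:00.
Mateo ∩ Tara ∩ Dmitri ∩ Ulla: 13:00-15:00, 19:00-21:00.
Mateo ∩ Tara ∩ Dmitri ∩ Ulla ∩ Rina: 13:00-15:00, 19:00-20:00.
Mateo ∩ Tara ∩ Dmitri ∩ Ulla ∩ Rina ∩ Kira: 13:00-15:00, 19:00-20:00.
So the common availability across everyone is 13:00-15:00, 19:00-20:00.
The longest is 13:00-15:00 at 120 minutes.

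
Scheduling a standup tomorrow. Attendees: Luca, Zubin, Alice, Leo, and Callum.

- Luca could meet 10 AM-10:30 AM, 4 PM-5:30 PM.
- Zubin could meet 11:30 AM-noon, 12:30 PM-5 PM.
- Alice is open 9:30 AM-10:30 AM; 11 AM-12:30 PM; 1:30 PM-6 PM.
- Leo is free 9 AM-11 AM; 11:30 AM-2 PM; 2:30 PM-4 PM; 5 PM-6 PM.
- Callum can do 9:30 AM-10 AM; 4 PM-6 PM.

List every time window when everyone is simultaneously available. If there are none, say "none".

none

Luca ∩ Zubin: 16:00-17:00.
Luca ∩ Zubin ∩ Alice: 16:00-17:00.
Luca ∩ Zubin ∩ Alice ∩ Leo: ∅.
Luca ∩ Zubin ∩ Alice ∩ Leo ∩ Callum: ∅.
There is no time when everyone is free.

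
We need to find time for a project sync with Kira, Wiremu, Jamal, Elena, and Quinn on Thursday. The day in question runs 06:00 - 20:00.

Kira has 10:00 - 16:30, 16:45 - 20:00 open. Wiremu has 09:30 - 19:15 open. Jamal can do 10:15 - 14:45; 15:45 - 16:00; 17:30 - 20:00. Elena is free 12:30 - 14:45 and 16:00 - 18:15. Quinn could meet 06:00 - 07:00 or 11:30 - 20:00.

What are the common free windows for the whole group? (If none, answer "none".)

12:30-14:45, 17:30-18:15

Kira ∩ Wiremu: 10:00-16:30, 16:45-19:15.
Kira ∩ Wiremu ∩ Jamal: 10:15-14:45, 15:45-16:00, 17:30-19:15.
Kira ∩ Wiremu ∩ Jamal ∩ Elena: 12:30-14:45, 17:30-18:15.
Kira ∩ Wiremu ∩ Jamal ∩ Elena ∩ Quinn: 12:30-14:45, 17:30-18:15.
Those are the intersection windows.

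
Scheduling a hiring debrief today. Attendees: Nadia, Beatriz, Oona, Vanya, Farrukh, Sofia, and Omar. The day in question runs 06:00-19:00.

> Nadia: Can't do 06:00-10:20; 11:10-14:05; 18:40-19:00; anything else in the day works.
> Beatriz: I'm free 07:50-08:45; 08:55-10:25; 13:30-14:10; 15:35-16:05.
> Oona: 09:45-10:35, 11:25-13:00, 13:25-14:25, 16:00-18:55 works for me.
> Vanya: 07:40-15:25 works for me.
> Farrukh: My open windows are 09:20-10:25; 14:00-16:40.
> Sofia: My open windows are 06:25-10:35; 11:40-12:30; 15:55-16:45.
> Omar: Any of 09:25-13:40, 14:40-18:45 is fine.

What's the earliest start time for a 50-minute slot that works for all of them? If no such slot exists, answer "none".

none

Nadia free: 10:20-11:10, 14:05-18:40 (invert busy blocks within the working day).
Beatriz free: 07:50-08:45, 08:55-10:25, 13:30-14:10, 15:35-16:05.
Oona free: 09:45-10:35, 11:25-13:00, 13:25-14:25, 16:00-18:55.
Vanya free: 07:40-15:25.
Farrukh free: 09:20-10:25, 14:00-16:40.
Sofia free: 06:25-10:35, 11:40-12:30, 15:55-16:45.
Omar free: 09:25-13:40, 14:40-18:45.
Nadia ∩ Beatriz: 10:20-10:25, 14:05-14:10, 15:35-16:05.
Nadia ∩ Beatriz ∩ Oona: 10:20-10:25, 14:05-14:10, 16:00-16:05.
Nadia ∩ Beatriz ∩ Oona ∩ Vanya: 10:20-10:25, 14:05-14:10.
Nadia ∩ Beatriz ∩ Oona ∩ Vanya ∩ Farrukh: 10:20-10:25, 14:05-14:10.
Nadia ∩ Beatriz ∩ Oona ∩ Vanya ∩ Farrukh ∩ Sofia: 10:20-10:25.
Nadia ∩ Beatriz ∩ Oona ∩ Vanya ∩ Farrukh ∩ Sofia ∩ Omar: 10:20-10:25.
No common window is at least 50 minutes long.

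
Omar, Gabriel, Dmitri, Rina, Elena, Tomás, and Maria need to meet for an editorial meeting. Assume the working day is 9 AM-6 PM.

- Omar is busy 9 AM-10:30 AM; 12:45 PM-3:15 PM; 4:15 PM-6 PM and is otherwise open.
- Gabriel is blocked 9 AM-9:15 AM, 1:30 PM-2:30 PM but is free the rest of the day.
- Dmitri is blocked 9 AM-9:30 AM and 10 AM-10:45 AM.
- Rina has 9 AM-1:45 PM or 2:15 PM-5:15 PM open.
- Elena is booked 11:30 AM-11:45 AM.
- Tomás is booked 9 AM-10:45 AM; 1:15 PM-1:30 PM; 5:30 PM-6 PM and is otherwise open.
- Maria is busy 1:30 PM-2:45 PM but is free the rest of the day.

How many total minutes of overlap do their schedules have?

165

Omar free: 10:30-12:45, 15:15-16:15 (invert busy blocks within the working day).
Gabriel free: 09:15-13:30, 14:30-18:00 (invert busy blocks within the working day).
Dmitri free: 09:30-10:00, 10:45-18:00 (invert busy blocks within the working day).
Rina free: 09:00-13:45, 14:15-17:15.
Elena free: 09:00-11:30, 11:45-18:00 (invert busy blocks within the working day).
Tomás free: 10:45-13:15, 13:30-17:30 (invert busy blocks within the working day).
Maria free: 09:00-13:30, 14:45-18:00 (invert busy blocks within the working day).
Omar ∩ Gabriel: 10:30-12:45, 15:15-16:15.
Omar ∩ Gabriel ∩ Dmitri: 10:45-12:45, 15:15-16:15.
Omar ∩ Gabriel ∩ Dmitri ∩ Rina: 10:45-12:45, 15:15-16:15.
Omar ∩ Gabriel ∩ Dmitri ∩ Rina ∩ Elena: 10:45-11:30, 11:45-12:45, 15:15-16:15.
Omar ∩ Gabriel ∩ Dmitri ∩ Rina ∩ Elena ∩ Tomás: 10:45-11:30, 11:45-12:45, 15:15-16:15.
Omar ∩ Gabriel ∩ Dmitri ∩ Rina ∩ Elena ∩ Tomás ∩ Maria: 10:45-11:30, 11:45-12:45, 15:15-16:15.
Those are the intersection windows.
Summing the common windows: 45 + 60 + 60 = 165 minutes.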